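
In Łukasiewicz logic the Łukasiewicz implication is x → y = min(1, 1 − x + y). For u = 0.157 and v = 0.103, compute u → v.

u → v = min(1, 1 − 0.157 + 0.103) = min(1, 0.946) = 0.946
For comparison, the Gödel implication (1 if x ≤ y else y) would give 0.103.

0.946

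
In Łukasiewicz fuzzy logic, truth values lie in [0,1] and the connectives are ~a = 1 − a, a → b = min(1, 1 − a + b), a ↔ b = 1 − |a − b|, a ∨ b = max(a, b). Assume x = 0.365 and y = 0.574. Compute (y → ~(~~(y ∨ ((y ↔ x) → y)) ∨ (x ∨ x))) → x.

y ↔ x = 1 − |0.574 − 0.365| = 1 − 0.209 = 0.791
(y ↔ x) → y = min(1, 1 − 0.791 + 0.574) = min(1, 0.783) = 0.783
y ∨ ((y ↔ x) → y) = max(0.574, 0.783) = 0.783
~(y ∨ ((y ↔ x) → y)) = 1 − 0.783 = 0.217
~~(y ∨ ((y ↔ x) → y)) = 1 − 0.217 = 0.783
x ∨ x = max(0.365, 0.365) = 0.365
~~(y ∨ ((y ↔ x) → y)) ∨ (x ∨ x) = max(0.783, 0.365) = 0.783
~(~~(y ∨ ((y ↔ x) → y)) ∨ (x ∨ x)) = 1 − 0.783 = 0.217
y → ~(~~(y ∨ ((y ↔ x) → y)) ∨ (x ∨ x)) = min(1, 1 − 0.574 + 0.217) = min(1, 0.643) = 0.643
(y → ~(~~(y ∨ ((y ↔ x) → y)) ∨ (x ∨ x))) → x = min(1, 1 − 0.643 + 0.365) = min(1, 0.722) = 0.722

0.722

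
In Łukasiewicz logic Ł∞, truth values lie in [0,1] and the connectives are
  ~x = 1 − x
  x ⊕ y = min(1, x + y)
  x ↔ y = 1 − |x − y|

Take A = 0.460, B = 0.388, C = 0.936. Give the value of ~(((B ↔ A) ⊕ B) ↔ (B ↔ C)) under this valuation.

0.548

B ↔ A = 1 − |0.388 − 0.460| = 1 − 0.072 = 0.928
(B ↔ A) ⊕ B = min(1, 0.928 + 0.388) = min(1, 1.316) = 1.000
B ↔ C = 1 − |0.388 − 0.936| = 1 − 0.548 = 0.452
((B ↔ A) ⊕ B) ↔ (B ↔ C) = 1 − |1.000 − 0.452| = 1 − 0.548 = 0.452
~(((B ↔ A) ⊕ B) ↔ (B ↔ C)) = 1 − 0.452 = 0.548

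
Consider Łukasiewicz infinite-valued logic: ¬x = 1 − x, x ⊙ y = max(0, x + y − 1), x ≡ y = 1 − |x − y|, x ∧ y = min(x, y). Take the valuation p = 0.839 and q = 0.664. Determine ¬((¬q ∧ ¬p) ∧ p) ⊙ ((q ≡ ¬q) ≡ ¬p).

¬q = 1 − 0.664 = 0.336
¬p = 1 − 0.839 = 0.161
¬q ∧ ¬p = min(0.336, 0.161) = 0.161
(¬q ∧ ¬p) ∧ p = min(0.161, 0.839) = 0.161
¬((¬q ∧ ¬p) ∧ p) = 1 − 0.161 = 0.839
q ≡ ¬q = 1 − |0.664 − 0.336| = 1 − 0.328 = 0.672
(q ≡ ¬q) ≡ ¬p = 1 − |0.672 − 0.161| = 1 − 0.511 = 0.489
¬((¬q ∧ ¬p) ∧ p) ⊙ ((q ≡ ¬q) ≡ ¬p) = max(0, 0.839 + 0.489 − 1) = max(0, 0.328) = 0.328

0.328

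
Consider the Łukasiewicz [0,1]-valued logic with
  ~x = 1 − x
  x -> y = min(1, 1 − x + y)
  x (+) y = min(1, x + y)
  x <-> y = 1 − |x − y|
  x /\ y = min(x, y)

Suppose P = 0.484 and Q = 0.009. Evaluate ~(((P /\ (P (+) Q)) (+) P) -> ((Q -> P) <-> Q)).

0.959

P (+) Q = min(1, 0.484 + 0.009) = min(1, 0.493) = 0.493
P /\ (P (+) Q) = min(0.484, 0.493) = 0.484
(P /\ (P (+) Q)) (+) P = min(1, 0.484 + 0.484) = min(1, 0.968) = 0.968
Q -> P = min(1, 1 − 0.009 + 0.484) = min(1, 1.475) = 1.000
(Q -> P) <-> Q = 1 − |1.000 − 0.009| = 1 − 0.991 = 0.009
((P /\ (P (+) Q)) (+) P) -> ((Q -> P) <-> Q) = min(1, 1 − 0.968 + 0.009) = min(1, 0.041) = 0.041
~(((P /\ (P (+) Q)) (+) P) -> ((Q -> P) <-> Q)) = 1 − 0.041 = 0.959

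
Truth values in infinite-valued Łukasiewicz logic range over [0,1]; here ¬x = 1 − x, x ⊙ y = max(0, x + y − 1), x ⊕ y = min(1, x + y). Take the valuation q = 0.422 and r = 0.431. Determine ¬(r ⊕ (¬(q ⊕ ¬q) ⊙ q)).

0.569

¬q = 1 − 0.422 = 0.578
q ⊕ ¬q = min(1, 0.422 + 0.578) = min(1, 1.000) = 1.000
¬(q ⊕ ¬q) = 1 − 1.000 = 0.000
¬(q ⊕ ¬q) ⊙ q = max(0, 0.000 + 0.422 − 1) = max(0, -0.578) = 0.000
r ⊕ (¬(q ⊕ ¬q) ⊙ q) = min(1, 0.431 + 0.000) = min(1, 0.431) = 0.431
¬(r ⊕ (¬(q ⊕ ¬q) ⊙ q)) = 1 − 0.431 = 0.569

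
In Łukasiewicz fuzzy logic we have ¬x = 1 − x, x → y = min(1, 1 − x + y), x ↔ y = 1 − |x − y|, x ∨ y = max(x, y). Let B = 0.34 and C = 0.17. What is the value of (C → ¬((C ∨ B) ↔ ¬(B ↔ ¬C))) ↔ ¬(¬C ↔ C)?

0.68

C ∨ B = max(0.17, 0.34) = 0.34
¬C = 1 − 0.17 = 0.83
B ↔ ¬C = 1 − |0.34 − 0.83| = 1 − 0.49 = 0.51
¬(B ↔ ¬C) = 1 − 0.51 = 0.49
(C ∨ B) ↔ ¬(B ↔ ¬C) = 1 − |0.34 − 0.49| = 1 − 0.15 = 0.85
¬((C ∨ B) ↔ ¬(B ↔ ¬C)) = 1 − 0.85 = 0.15
C → ¬((C ∨ B) ↔ ¬(B ↔ ¬C)) = min(1, 1 − 0.17 + 0.15) = min(1, 0.98) = 0.98
¬C ↔ C = 1 − |0.83 − 0.17| = 1 − 0.66 = 0.34
¬(¬C ↔ C) = 1 − 0.34 = 0.66
(C → ¬((C ∨ B) ↔ ¬(B ↔ ¬C))) ↔ ¬(¬C ↔ C) = 1 − |0.98 − 0.66| = 1 − 0.32 = 0.68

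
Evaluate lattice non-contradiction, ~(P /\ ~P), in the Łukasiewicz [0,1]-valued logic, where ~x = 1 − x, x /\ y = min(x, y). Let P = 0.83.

~P = 1 − 0.83 = 0.17
P /\ ~P = min(0.83, 0.17) = 0.17
~(P /\ ~P) = 1 − 0.17 = 0.83
(The value 0.83 < 1 shows this instance is not satisfied; not a Ł∞-tautology — its value is 1 − min(a, 1−a).)

0.83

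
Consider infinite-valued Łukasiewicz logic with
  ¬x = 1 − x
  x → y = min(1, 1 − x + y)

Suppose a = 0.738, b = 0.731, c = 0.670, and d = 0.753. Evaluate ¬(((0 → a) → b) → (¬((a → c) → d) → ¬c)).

0.000

0 → a = min(1, 1 − 0.000 + 0.738) = min(1, 1.738) = 1.000
(0 → a) → b = min(1, 1 − 1.000 + 0.731) = min(1, 0.731) = 0.731
a → c = min(1, 1 − 0.738 + 0.670) = min(1, 0.932) = 0.932
(a → c) → d = min(1, 1 − 0.932 + 0.753) = min(1, 0.821) = 0.821
¬((a → c) → d) = 1 − 0.821 = 0.179
¬c = 1 − 0.670 = 0.330
¬((a → c) → d) → ¬c = min(1, 1 − 0.179 + 0.330) = min(1, 1.151) = 1.000
((0 → a) → b) → (¬((a → c) → d) → ¬c) = min(1, 1 − 0.731 + 1.000) = min(1, 1.269) = 1.000
¬(((0 → a) → b) → (¬((a → c) → d) → ¬c)) = 1 − 1.000 = 0.000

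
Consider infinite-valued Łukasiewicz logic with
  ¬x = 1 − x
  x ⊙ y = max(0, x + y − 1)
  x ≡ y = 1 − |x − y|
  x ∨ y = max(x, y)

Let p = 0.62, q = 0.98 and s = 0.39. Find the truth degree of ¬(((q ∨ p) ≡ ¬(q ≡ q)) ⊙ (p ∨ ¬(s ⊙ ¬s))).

0.98

q ∨ p = max(0.98, 0.62) = 0.98
q ≡ q = 1 − |0.98 − 0.98| = 1 − 0.00 = 1.00
¬(q ≡ q) = 1 − 1.00 = 0.00
(q ∨ p) ≡ ¬(q ≡ q) = 1 − |0.98 − 0.00| = 1 − 0.98 = 0.02
¬s = 1 − 0.39 = 0.61
s ⊙ ¬s = max(0, 0.39 + 0.61 − 1) = max(0, 0.00) = 0.00
¬(s ⊙ ¬s) = 1 − 0.00 = 1.00
p ∨ ¬(s ⊙ ¬s) = max(0.62, 1.00) = 1.00
((q ∨ p) ≡ ¬(q ≡ q)) ⊙ (p ∨ ¬(s ⊙ ¬s)) = max(0, 0.02 + 1.00 − 1) = max(0, 0.02) = 0.02
¬(((q ∨ p) ≡ ¬(q ≡ q)) ⊙ (p ∨ ¬(s ⊙ ¬s))) = 1 − 0.02 = 0.98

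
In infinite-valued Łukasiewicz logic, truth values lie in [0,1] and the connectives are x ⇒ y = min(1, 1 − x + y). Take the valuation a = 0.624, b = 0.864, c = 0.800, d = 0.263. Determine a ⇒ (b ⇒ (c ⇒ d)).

0.975

c ⇒ d = min(1, 1 − 0.800 + 0.263) = min(1, 0.463) = 0.463
b ⇒ (c ⇒ d) = min(1, 1 − 0.864 + 0.463) = min(1, 0.599) = 0.599
a ⇒ (b ⇒ (c ⇒ d)) = min(1, 1 − 0.624 + 0.599) = min(1, 0.975) = 0.975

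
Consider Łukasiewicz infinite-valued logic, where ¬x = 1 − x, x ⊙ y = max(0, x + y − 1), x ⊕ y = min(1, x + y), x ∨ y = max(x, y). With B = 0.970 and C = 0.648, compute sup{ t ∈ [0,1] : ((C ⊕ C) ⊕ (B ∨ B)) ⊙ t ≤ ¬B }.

C ⊕ C = min(1, 0.648 + 0.648) = min(1, 1.296) = 1.000
B ∨ B = max(0.970, 0.970) = 0.970
(C ⊕ C) ⊕ (B ∨ B) = min(1, 1.000 + 0.970) = min(1, 1.970) = 1.000
So the left factor is (C ⊕ C) ⊕ (B ∨ B) = 1.000.
¬B = 1 − 0.970 = 0.030
So the right-hand bound is ¬B = 0.030.
The residuum of the Łukasiewicz t-norm gives the supremum: min(1, 1 − 1.000 + 0.030).
1 − 1.000 + 0.030 = 0.030, so t = min(1, 0.030) = 0.030.
Check: 1.000 ⊙ 0.030 = max(0, 0.030) = 0.030 ≤ 0.030.

0.030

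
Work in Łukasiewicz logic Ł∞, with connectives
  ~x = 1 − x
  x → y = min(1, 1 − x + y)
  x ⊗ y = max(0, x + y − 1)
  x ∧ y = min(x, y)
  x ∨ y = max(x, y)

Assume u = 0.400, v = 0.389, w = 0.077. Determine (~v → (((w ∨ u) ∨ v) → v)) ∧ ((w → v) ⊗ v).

0.389

~v = 1 − 0.389 = 0.611
w ∨ u = max(0.077, 0.400) = 0.400
(w ∨ u) ∨ v = max(0.400, 0.389) = 0.400
((w ∨ u) ∨ v) → v = min(1, 1 − 0.400 + 0.389) = min(1, 0.989) = 0.989
~v → (((w ∨ u) ∨ v) → v) = min(1, 1 − 0.611 + 0.989) = min(1, 1.378) = 1.000
w → v = min(1, 1 − 0.077 + 0.389) = min(1, 1.312) = 1.000
(w → v) ⊗ v = max(0, 1.000 + 0.389 − 1) = max(0, 0.389) = 0.389
(~v → (((w ∨ u) ∨ v) → v)) ∧ ((w → v) ⊗ v) = min(1.000, 0.389) = 0.389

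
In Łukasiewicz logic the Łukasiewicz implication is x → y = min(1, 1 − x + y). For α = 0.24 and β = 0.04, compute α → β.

α → β = min(1, 1 − 0.24 + 0.04) = min(1, 0.80) = 0.80
For comparison, the Gödel implication (1 if x ≤ y else y) would give 0.04.

0.80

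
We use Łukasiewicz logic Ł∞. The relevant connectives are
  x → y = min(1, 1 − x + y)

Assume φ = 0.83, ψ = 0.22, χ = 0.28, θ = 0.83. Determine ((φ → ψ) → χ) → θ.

φ → ψ = min(1, 1 − 0.83 + 0.22) = min(1, 0.39) = 0.39
(φ → ψ) → χ = min(1, 1 − 0.39 + 0.28) = min(1, 0.89) = 0.89
((φ → ψ) → χ) → θ = min(1, 1 − 0.89 + 0.83) = min(1, 0.94) = 0.94

0.94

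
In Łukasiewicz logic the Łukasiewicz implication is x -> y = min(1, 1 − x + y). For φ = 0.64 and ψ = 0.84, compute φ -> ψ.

φ -> ψ = min(1, 1 − 0.64 + 0.84) = min(1, 1.20) = 1.00
For comparison, the Gödel implication (1 if x ≤ y else y) would give 1.00.

1.00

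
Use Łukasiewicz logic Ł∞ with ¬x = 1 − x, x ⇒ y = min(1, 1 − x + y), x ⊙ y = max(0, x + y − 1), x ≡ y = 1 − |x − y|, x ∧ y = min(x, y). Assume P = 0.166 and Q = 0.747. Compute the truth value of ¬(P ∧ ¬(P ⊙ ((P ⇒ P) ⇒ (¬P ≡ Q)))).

P ⇒ P = min(1, 1 − 0.166 + 0.166) = min(1, 1.000) = 1.000
¬P = 1 − 0.166 = 0.834
¬P ≡ Q = 1 − |0.834 − 0.747| = 1 − 0.087 = 0.913
(P ⇒ P) ⇒ (¬P ≡ Q) = min(1, 1 − 1.000 + 0.913) = min(1, 0.913) = 0.913
P ⊙ ((P ⇒ P) ⇒ (¬P ≡ Q)) = max(0, 0.166 + 0.913 − 1) = max(0, 0.079) = 0.079
¬(P ⊙ ((P ⇒ P) ⇒ (¬P ≡ Q))) = 1 − 0.079 = 0.921
P ∧ ¬(P ⊙ ((P ⇒ P) ⇒ (¬P ≡ Q))) = min(0.166, 0.921) = 0.166
¬(P ∧ ¬(P ⊙ ((P ⇒ P) ⇒ (¬P ≡ Q)))) = 1 − 0.166 = 0.834

0.834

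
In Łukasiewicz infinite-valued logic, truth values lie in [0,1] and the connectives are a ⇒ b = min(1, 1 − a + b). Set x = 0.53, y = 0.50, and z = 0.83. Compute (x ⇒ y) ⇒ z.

0.86

x ⇒ y = min(1, 1 − 0.53 + 0.50) = min(1, 0.97) = 0.97
(x ⇒ y) ⇒ z = min(1, 1 − 0.97 + 0.83) = min(1, 0.86) = 0.86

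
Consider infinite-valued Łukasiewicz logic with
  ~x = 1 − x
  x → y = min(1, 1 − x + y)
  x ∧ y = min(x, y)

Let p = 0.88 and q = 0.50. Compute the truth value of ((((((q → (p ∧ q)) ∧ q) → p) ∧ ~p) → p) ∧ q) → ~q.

p ∧ q = min(0.88, 0.50) = 0.50
q → (p ∧ q) = min(1, 1 − 0.50 + 0.50) = min(1, 1.00) = 1.00
(q → (p ∧ q)) ∧ q = min(1.00, 0.50) = 0.50
((q → (p ∧ q)) ∧ q) → p = min(1, 1 − 0.50 + 0.88) = min(1, 1.38) = 1.00
~p = 1 − 0.88 = 0.12
(((q → (p ∧ q)) ∧ q) → p) ∧ ~p = min(1.00, 0.12) = 0.12
((((q → (p ∧ q)) ∧ q) → p) ∧ ~p) → p = min(1, 1 − 0.12 + 0.88) = min(1, 1.76) = 1.00
(((((q → (p ∧ q)) ∧ q) → p) ∧ ~p) → p) ∧ q = min(1.00, 0.50) = 0.50
~q = 1 − 0.50 = 0.50
((((((q → (p ∧ q)) ∧ q) → p) ∧ ~p) → p) ∧ q) → ~q = min(1, 1 − 0.50 + 0.50) = min(1, 1.00) = 1.00

1.00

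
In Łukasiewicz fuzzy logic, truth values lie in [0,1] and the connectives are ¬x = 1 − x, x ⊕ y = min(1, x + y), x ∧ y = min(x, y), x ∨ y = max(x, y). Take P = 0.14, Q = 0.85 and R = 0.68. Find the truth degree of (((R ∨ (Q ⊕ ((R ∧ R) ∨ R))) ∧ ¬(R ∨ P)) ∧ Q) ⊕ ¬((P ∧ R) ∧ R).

1.00

R ∧ R = min(0.68, 0.68) = 0.68
(R ∧ R) ∨ R = max(0.68, 0.68) = 0.68
Q ⊕ ((R ∧ R) ∨ R) = min(1, 0.85 + 0.68) = min(1, 1.53) = 1.00
R ∨ (Q ⊕ ((R ∧ R) ∨ R)) = max(0.68, 1.00) = 1.00
R ∨ P = max(0.68, 0.14) = 0.68
¬(R ∨ P) = 1 − 0.68 = 0.32
(R ∨ (Q ⊕ ((R ∧ R) ∨ R))) ∧ ¬(R ∨ P) = min(1.00, 0.32) = 0.32
((R ∨ (Q ⊕ ((R ∧ R) ∨ R))) ∧ ¬(R ∨ P)) ∧ Q = min(0.32, 0.85) = 0.32
P ∧ R = min(0.14, 0.68) = 0.14
(P ∧ R) ∧ R = min(0.14, 0.68) = 0.14
¬((P ∧ R) ∧ R) = 1 − 0.14 = 0.86
(((R ∨ (Q ⊕ ((R ∧ R) ∨ R))) ∧ ¬(R ∨ P)) ∧ Q) ⊕ ¬((P ∧ R) ∧ R) = min(1, 0.32 + 0.86) = min(1, 1.18) = 1.00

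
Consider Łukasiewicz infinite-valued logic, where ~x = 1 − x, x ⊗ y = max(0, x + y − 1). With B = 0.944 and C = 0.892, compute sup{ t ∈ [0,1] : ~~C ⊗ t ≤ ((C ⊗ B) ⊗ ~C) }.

~C = 1 − 0.892 = 0.108
~~C = 1 − 0.108 = 0.892
So the left factor is ~~C = 0.892.
C ⊗ B = max(0, 0.892 + 0.944 − 1) = max(0, 0.836) = 0.836
(C ⊗ B) ⊗ ~C = max(0, 0.836 + 0.108 − 1) = max(0, -0.056) = 0.000
So the right-hand bound is (C ⊗ B) ⊗ ~C = 0.000.
The residuum of the Łukasiewicz t-norm gives the supremum: min(1, 1 − 0.892 + 0.000).
1 − 0.892 + 0.000 = 0.108, so t = min(1, 0.108) = 0.108.
Check: 0.892 ⊗ 0.108 = max(0, 0.000) = 0.000 ≤ 0.000.

0.108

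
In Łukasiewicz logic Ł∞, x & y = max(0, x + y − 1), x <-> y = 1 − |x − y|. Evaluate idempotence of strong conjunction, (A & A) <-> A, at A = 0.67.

A & A = max(0, 0.67 + 0.67 − 1) = max(0, 0.34) = 0.34
(A & A) <-> A = 1 − |0.34 − 0.67| = 1 − 0.33 = 0.67
(The value 0.67 < 1 shows this instance is not satisfied; fails in Ł∞ since a ⊗ a = max(0, 2a−1) ≠ a in general.)

0.67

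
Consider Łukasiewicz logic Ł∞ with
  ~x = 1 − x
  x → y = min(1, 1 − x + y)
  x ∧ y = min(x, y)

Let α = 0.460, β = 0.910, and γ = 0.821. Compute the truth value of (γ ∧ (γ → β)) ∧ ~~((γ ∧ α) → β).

0.821

γ → β = min(1, 1 − 0.821 + 0.910) = min(1, 1.089) = 1.000
γ ∧ (γ → β) = min(0.821, 1.000) = 0.821
γ ∧ α = min(0.821, 0.460) = 0.460
(γ ∧ α) → β = min(1, 1 − 0.460 + 0.910) = min(1, 1.450) = 1.000
~((γ ∧ α) → β) = 1 − 1.000 = 0.000
~~((γ ∧ α) → β) = 1 − 0.000 = 1.000
(γ ∧ (γ → β)) ∧ ~~((γ ∧ α) → β) = min(0.821, 1.000) = 0.821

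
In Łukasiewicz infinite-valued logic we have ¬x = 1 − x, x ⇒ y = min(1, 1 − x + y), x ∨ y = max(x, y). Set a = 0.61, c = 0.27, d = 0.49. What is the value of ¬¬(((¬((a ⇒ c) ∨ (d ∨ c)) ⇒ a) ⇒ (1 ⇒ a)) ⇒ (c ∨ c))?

a ⇒ c = min(1, 1 − 0.61 + 0.27) = min(1, 0.66) = 0.66
d ∨ c = max(0.49, 0.27) = 0.49
(a ⇒ c) ∨ (d ∨ c) = max(0.66, 0.49) = 0.66
¬((a ⇒ c) ∨ (d ∨ c)) = 1 − 0.66 = 0.34
¬((a ⇒ c) ∨ (d ∨ c)) ⇒ a = min(1, 1 − 0.34 + 0.61) = min(1, 1.27) = 1.00
1 ⇒ a = min(1, 1 − 1.00 + 0.61) = min(1, 0.61) = 0.61
(¬((a ⇒ c) ∨ (d ∨ c)) ⇒ a) ⇒ (1 ⇒ a) = min(1, 1 − 1.00 + 0.61) = min(1, 0.61) = 0.61
c ∨ c = max(0.27, 0.27) = 0.27
((¬((a ⇒ c) ∨ (d ∨ c)) ⇒ a) ⇒ (1 ⇒ a)) ⇒ (c ∨ c) = min(1, 1 − 0.61 + 0.27) = min(1, 0.66) = 0.66
¬(((¬((a ⇒ c) ∨ (d ∨ c)) ⇒ a) ⇒ (1 ⇒ a)) ⇒ (c ∨ c)) = 1 − 0.66 = 0.34
¬¬(((¬((a ⇒ c) ∨ (d ∨ c)) ⇒ a) ⇒ (1 ⇒ a)) ⇒ (c ∨ c)) = 1 − 0.34 = 0.66

0.66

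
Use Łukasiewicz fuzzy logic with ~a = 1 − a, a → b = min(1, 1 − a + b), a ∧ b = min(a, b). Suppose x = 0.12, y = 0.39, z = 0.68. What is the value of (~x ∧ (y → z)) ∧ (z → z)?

~x = 1 − 0.12 = 0.88
y → z = min(1, 1 − 0.39 + 0.68) = min(1, 1.29) = 1.00
~x ∧ (y → z) = min(0.88, 1.00) = 0.88
z → z = min(1, 1 − 0.68 + 0.68) = min(1, 1.00) = 1.00
(~x ∧ (y → z)) ∧ (z → z) = min(0.88, 1.00) = 0.88

0.88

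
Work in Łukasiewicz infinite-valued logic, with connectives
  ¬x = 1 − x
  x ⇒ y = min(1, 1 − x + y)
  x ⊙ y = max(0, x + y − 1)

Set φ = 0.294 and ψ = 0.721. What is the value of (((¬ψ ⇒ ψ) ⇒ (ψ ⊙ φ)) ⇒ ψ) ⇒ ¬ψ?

¬ψ = 1 − 0.721 = 0.279
¬ψ ⇒ ψ = min(1, 1 − 0.279 + 0.721) = min(1, 1.442) = 1.000
ψ ⊙ φ = max(0, 0.721 + 0.294 − 1) = max(0, 0.015) = 0.015
(¬ψ ⇒ ψ) ⇒ (ψ ⊙ φ) = min(1, 1 − 1.000 + 0.015) = min(1, 0.015) = 0.015
((¬ψ ⇒ ψ) ⇒ (ψ ⊙ φ)) ⇒ ψ = min(1, 1 − 0.015 + 0.721) = min(1, 1.706) = 1.000
(((¬ψ ⇒ ψ) ⇒ (ψ ⊙ φ)) ⇒ ψ) ⇒ ¬ψ = min(1, 1 − 1.000 + 0.279) = min(1, 0.279) = 0.279

0.279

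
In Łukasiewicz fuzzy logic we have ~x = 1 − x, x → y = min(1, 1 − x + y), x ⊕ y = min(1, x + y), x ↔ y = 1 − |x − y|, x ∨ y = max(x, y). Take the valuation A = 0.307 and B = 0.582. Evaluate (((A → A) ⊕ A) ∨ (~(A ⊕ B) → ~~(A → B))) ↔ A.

A → A = min(1, 1 − 0.307 + 0.307) = min(1, 1.000) = 1.000
(A → A) ⊕ A = min(1, 1.000 + 0.307) = min(1, 1.307) = 1.000
A ⊕ B = min(1, 0.307 + 0.582) = min(1, 0.889) = 0.889
~(A ⊕ B) = 1 − 0.889 = 0.111
A → B = min(1, 1 − 0.307 + 0.582) = min(1, 1.275) = 1.000
~(A → B) = 1 − 1.000 = 0.000
~~(A → B) = 1 − 0.000 = 1.000
~(A ⊕ B) → ~~(A → B) = min(1, 1 − 0.111 + 1.000) = min(1, 1.889) = 1.000
((A → A) ⊕ A) ∨ (~(A ⊕ B) → ~~(A → B)) = max(1.000, 1.000) = 1.000
(((A → A) ⊕ A) ∨ (~(A ⊕ B) → ~~(A → B))) ↔ A = 1 − |1.000 − 0.307| = 1 − 0.693 = 0.307

0.307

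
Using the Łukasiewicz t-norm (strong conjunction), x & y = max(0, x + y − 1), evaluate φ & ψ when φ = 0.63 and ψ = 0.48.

φ & ψ = max(0, 0.63 + 0.48 − 1) = max(0, 0.11) = 0.11
For comparison, the Gödel (minimum) t-norm min(x, y) would give 0.48.

0.11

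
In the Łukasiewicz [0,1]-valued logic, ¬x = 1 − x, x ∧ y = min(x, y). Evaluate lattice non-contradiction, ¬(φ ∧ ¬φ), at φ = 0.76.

0.76

¬φ = 1 − 0.76 = 0.24
φ ∧ ¬φ = min(0.76, 0.24) = 0.24
¬(φ ∧ ¬φ) = 1 − 0.24 = 0.76
(The value 0.76 < 1 shows this instance is not satisfied; not a Ł∞-tautology — its value is 1 − min(a, 1−a).)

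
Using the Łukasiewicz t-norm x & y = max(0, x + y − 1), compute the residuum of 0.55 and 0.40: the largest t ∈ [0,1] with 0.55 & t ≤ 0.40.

The residuum of the Łukasiewicz t-norm gives the supremum: min(1, 1 − 0.55 + 0.40).
1 − 0.55 + 0.40 = 0.85, so t = min(1, 0.85) = 0.85.
Check: 0.55 & 0.85 = max(0, 0.40) = 0.40 ≤ 0.40.

0.85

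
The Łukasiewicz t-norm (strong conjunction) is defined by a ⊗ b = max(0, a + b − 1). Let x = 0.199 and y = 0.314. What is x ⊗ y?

0.000

x ⊗ y = max(0, 0.199 + 0.314 − 1) = max(0, -0.487) = 0.000
For comparison, the Gödel (minimum) t-norm min(a, b) would give 0.199.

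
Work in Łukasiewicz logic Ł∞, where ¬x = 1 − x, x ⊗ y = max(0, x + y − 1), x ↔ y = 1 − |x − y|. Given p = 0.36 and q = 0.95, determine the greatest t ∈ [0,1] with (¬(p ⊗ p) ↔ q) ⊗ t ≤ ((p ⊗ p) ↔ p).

0.69

p ⊗ p = max(0, 0.36 + 0.36 − 1) = max(0, -0.28) = 0.00
¬(p ⊗ p) = 1 − 0.00 = 1.00
¬(p ⊗ p) ↔ q = 1 − |1.00 − 0.95| = 1 − 0.05 = 0.95
So the left factor is ¬(p ⊗ p) ↔ q = 0.95.
(p ⊗ p) ↔ p = 1 − |0.00 − 0.36| = 1 − 0.36 = 0.64
So the right-hand bound is (p ⊗ p) ↔ p = 0.64.
The residuum of the Łukasiewicz t-norm gives the supremum: min(1, 1 − 0.95 + 0.64).
1 − 0.95 + 0.64 = 0.69, so t = min(1, 0.69) = 0.69.
Check: 0.95 ⊗ 0.69 = max(0, 0.64) = 0.64 ≤ 0.64.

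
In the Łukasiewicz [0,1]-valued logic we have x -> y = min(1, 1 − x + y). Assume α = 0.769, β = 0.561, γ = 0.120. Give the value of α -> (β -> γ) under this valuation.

0.790

β -> γ = min(1, 1 − 0.561 + 0.120) = min(1, 0.559) = 0.559
α -> (β -> γ) = min(1, 1 − 0.769 + 0.559) = min(1, 0.790) = 0.790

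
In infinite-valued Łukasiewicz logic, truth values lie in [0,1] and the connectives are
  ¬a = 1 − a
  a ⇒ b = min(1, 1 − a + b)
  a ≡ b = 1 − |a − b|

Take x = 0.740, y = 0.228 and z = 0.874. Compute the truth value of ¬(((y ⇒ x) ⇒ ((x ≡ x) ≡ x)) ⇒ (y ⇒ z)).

0.000

y ⇒ x = min(1, 1 − 0.228 + 0.740) = min(1, 1.512) = 1.000
x ≡ x = 1 − |0.740 − 0.740| = 1 − 0.000 = 1.000
(x ≡ x) ≡ x = 1 − |1.000 − 0.740| = 1 − 0.260 = 0.740
(y ⇒ x) ⇒ ((x ≡ x) ≡ x) = min(1, 1 − 1.000 + 0.740) = min(1, 0.740) = 0.740
y ⇒ z = min(1, 1 − 0.228 + 0.874) = min(1, 1.646) = 1.000
((y ⇒ x) ⇒ ((x ≡ x) ≡ x)) ⇒ (y ⇒ z) = min(1, 1 − 0.740 + 1.000) = min(1, 1.260) = 1.000
¬(((y ⇒ x) ⇒ ((x ≡ x) ≡ x)) ⇒ (y ⇒ z)) = 1 − 1.000 = 0.000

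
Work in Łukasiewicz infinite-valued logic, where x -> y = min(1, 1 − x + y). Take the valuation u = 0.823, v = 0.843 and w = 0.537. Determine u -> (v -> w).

0.871

v -> w = min(1, 1 − 0.843 + 0.537) = min(1, 0.694) = 0.694
u -> (v -> w) = min(1, 1 − 0.823 + 0.694) = min(1, 0.871) = 0.871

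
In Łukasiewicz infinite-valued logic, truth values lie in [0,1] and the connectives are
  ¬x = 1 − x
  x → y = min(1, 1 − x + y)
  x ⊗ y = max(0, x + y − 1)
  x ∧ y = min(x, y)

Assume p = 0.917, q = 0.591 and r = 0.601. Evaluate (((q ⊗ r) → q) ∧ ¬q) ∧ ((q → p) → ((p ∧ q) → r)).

q ⊗ r = max(0, 0.591 + 0.601 − 1) = max(0, 0.192) = 0.192
(q ⊗ r) → q = min(1, 1 − 0.192 + 0.591) = min(1, 1.399) = 1.000
¬q = 1 − 0.591 = 0.409
((q ⊗ r) → q) ∧ ¬q = min(1.000, 0.409) = 0.409
q → p = min(1, 1 − 0.591 + 0.917) = min(1, 1.326) = 1.000
p ∧ q = min(0.917, 0.591) = 0.591
(p ∧ q) → r = min(1, 1 − 0.591 + 0.601) = min(1, 1.010) = 1.000
(q → p) → ((p ∧ q) → r) = min(1, 1 − 1.000 + 1.000) = min(1, 1.000) = 1.000
(((q ⊗ r) → q) ∧ ¬q) ∧ ((q → p) → ((p ∧ q) → r)) = min(0.409, 1.000) = 0.409

0.409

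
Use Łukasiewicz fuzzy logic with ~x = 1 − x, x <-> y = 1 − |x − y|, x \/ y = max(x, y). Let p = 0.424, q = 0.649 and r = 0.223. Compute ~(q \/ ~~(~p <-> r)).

~p = 1 − 0.424 = 0.576
~p <-> r = 1 − |0.576 − 0.223| = 1 − 0.353 = 0.647
~(~p <-> r) = 1 − 0.647 = 0.353
~~(~p <-> r) = 1 − 0.353 = 0.647
q \/ ~~(~p <-> r) = max(0.649, 0.647) = 0.649
~(q \/ ~~(~p <-> r)) = 1 − 0.649 = 0.351

0.351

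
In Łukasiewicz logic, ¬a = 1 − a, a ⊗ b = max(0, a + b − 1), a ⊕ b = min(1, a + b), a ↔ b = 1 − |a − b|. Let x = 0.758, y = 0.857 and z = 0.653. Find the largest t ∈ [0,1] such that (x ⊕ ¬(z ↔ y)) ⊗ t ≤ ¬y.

z ↔ y = 1 − |0.653 − 0.857| = 1 − 0.204 = 0.796
¬(z ↔ y) = 1 − 0.796 = 0.204
x ⊕ ¬(z ↔ y) = min(1, 0.758 + 0.204) = min(1, 0.962) = 0.962
So the left factor is x ⊕ ¬(z ↔ y) = 0.962.
¬y = 1 − 0.857 = 0.143
So the right-hand bound is ¬y = 0.143.
The residuum of the Łukasiewicz t-norm gives the supremum: min(1, 1 − 0.962 + 0.143).
1 − 0.962 + 0.143 = 0.181, so t = min(1, 0.181) = 0.181.
Check: 0.962 ⊗ 0.181 = max(0, 0.143) = 0.143 ≤ 0.143.

0.181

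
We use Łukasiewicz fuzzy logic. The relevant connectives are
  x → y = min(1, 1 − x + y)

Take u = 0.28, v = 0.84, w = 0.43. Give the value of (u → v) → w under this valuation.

0.43

u → v = min(1, 1 − 0.28 + 0.84) = min(1, 1.56) = 1.00
(u → v) → w = min(1, 1 − 1.00 + 0.43) = min(1, 0.43) = 0.43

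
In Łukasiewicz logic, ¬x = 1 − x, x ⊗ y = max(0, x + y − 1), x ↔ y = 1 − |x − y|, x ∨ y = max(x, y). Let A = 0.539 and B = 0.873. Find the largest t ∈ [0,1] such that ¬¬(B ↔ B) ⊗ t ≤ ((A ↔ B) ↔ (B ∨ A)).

B ↔ B = 1 − |0.873 − 0.873| = 1 − 0.000 = 1.000
¬(B ↔ B) = 1 − 1.000 = 0.000
¬¬(B ↔ B) = 1 − 0.000 = 1.000
So the left factor is ¬¬(B ↔ B) = 1.000.
A ↔ B = 1 − |0.539 − 0.873| = 1 − 0.334 = 0.666
B ∨ A = max(0.873, 0.539) = 0.873
(A ↔ B) ↔ (B ∨ A) = 1 − |0.666 − 0.873| = 1 − 0.207 = 0.793
So the right-hand bound is (A ↔ B) ↔ (B ∨ A) = 0.793.
The residuum of the Łukasiewicz t-norm gives the supremum: min(1, 1 − 1.000 + 0.793).
1 − 1.000 + 0.793 = 0.793, so t = min(1, 0.793) = 0.793.
Check: 1.000 ⊗ 0.793 = max(0, 0.793) = 0.793 ≤ 0.793.

0.793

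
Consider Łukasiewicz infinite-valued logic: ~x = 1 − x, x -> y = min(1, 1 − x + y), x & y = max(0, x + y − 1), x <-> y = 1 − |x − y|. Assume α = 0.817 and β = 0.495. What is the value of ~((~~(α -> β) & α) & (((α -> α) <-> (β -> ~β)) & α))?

0.688

α -> β = min(1, 1 − 0.817 + 0.495) = min(1, 0.678) = 0.678
~(α -> β) = 1 − 0.678 = 0.322
~~(α -> β) = 1 − 0.322 = 0.678
~~(α -> β) & α = max(0, 0.678 + 0.817 − 1) = max(0, 0.495) = 0.495
α -> α = min(1, 1 − 0.817 + 0.817) = min(1, 1.000) = 1.000
~β = 1 − 0.495 = 0.505
β -> ~β = min(1, 1 − 0.495 + 0.505) = min(1, 1.010) = 1.000
(α -> α) <-> (β -> ~β) = 1 − |1.000 − 1.000| = 1 − 0.000 = 1.000
((α -> α) <-> (β -> ~β)) & α = max(0, 1.000 + 0.817 − 1) = max(0, 0.817) = 0.817
(~~(α -> β) & α) & (((α -> α) <-> (β -> ~β)) & α) = max(0, 0.495 + 0.817 − 1) = max(0, 0.312) = 0.312
~((~~(α -> β) & α) & (((α -> α) <-> (β -> ~β)) & α)) = 1 − 0.312 = 0.688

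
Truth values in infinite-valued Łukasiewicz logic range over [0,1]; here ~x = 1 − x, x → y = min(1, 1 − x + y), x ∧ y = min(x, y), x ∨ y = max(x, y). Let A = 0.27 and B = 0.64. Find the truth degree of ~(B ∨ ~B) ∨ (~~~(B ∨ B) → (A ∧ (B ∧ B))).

~B = 1 − 0.64 = 0.36
B ∨ ~B = max(0.64, 0.36) = 0.64
~(B ∨ ~B) = 1 − 0.64 = 0.36
B ∨ B = max(0.64, 0.64) = 0.64
~(B ∨ B) = 1 − 0.64 = 0.36
~~(B ∨ B) = 1 − 0.36 = 0.64
~~~(B ∨ B) = 1 − 0.64 = 0.36
B ∧ B = min(0.64, 0.64) = 0.64
A ∧ (B ∧ B) = min(0.27, 0.64) = 0.27
~~~(B ∨ B) → (A ∧ (B ∧ B)) = min(1, 1 − 0.36 + 0.27) = min(1, 0.91) = 0.91
~(B ∨ ~B) ∨ (~~~(B ∨ B) → (A ∧ (B ∧ B))) = max(0.36, 0.91) = 0.91

0.91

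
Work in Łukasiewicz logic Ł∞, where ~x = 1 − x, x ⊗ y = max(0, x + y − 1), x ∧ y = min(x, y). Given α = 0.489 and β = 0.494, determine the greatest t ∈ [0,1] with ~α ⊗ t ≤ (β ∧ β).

~α = 1 − 0.489 = 0.511
So the left factor is ~α = 0.511.
β ∧ β = min(0.494, 0.494) = 0.494
So the right-hand bound is β ∧ β = 0.494.
The residuum of the Łukasiewicz t-norm gives the supremum: min(1, 1 − 0.511 + 0.494).
1 − 0.511 + 0.494 = 0.983, so t = min(1, 0.983) = 0.983.
Check: 0.511 ⊗ 0.983 = max(0, 0.494) = 0.494 ≤ 0.494.

0.983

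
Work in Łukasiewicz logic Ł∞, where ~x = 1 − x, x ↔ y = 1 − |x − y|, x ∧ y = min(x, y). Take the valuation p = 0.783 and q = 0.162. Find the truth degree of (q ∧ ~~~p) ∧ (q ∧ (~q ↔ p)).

0.162

~p = 1 − 0.783 = 0.217
~~p = 1 − 0.217 = 0.783
~~~p = 1 − 0.783 = 0.217
q ∧ ~~~p = min(0.162, 0.217) = 0.162
~q = 1 − 0.162 = 0.838
~q ↔ p = 1 − |0.838 − 0.783| = 1 − 0.055 = 0.945
q ∧ (~q ↔ p) = min(0.162, 0.945) = 0.162
(q ∧ ~~~p) ∧ (q ∧ (~q ↔ p)) = min(0.162, 0.162) = 0.162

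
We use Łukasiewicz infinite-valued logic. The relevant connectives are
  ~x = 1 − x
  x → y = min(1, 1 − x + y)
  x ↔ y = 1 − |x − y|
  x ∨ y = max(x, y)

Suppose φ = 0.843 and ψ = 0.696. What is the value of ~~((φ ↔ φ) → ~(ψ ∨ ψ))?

φ ↔ φ = 1 − |0.843 − 0.843| = 1 − 0.000 = 1.000
ψ ∨ ψ = max(0.696, 0.696) = 0.696
~(ψ ∨ ψ) = 1 − 0.696 = 0.304
(φ ↔ φ) → ~(ψ ∨ ψ) = min(1, 1 − 1.000 + 0.304) = min(1, 0.304) = 0.304
~((φ ↔ φ) → ~(ψ ∨ ψ)) = 1 − 0.304 = 0.696
~~((φ ↔ φ) → ~(ψ ∨ ψ)) = 1 − 0.696 = 0.304

0.304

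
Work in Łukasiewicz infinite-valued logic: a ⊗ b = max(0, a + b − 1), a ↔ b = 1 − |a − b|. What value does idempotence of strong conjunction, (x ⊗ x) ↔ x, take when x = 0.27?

0.73

x ⊗ x = max(0, 0.27 + 0.27 − 1) = max(0, -0.46) = 0.00
(x ⊗ x) ↔ x = 1 − |0.00 − 0.27| = 1 − 0.27 = 0.73
(The value 0.73 < 1 shows this instance is not satisfied; fails in Ł∞ since a ⊗ a = max(0, 2a−1) ≠ a in general.)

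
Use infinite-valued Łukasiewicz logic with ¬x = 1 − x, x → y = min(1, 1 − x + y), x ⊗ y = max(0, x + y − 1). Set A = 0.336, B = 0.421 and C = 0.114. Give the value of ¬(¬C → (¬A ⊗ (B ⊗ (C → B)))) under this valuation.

¬C = 1 − 0.114 = 0.886
¬A = 1 − 0.336 = 0.664
C → B = min(1, 1 − 0.114 + 0.421) = min(1, 1.307) = 1.000
B ⊗ (C → B) = max(0, 0.421 + 1.000 − 1) = max(0, 0.421) = 0.421
¬A ⊗ (B ⊗ (C → B)) = max(0, 0.664 + 0.421 − 1) = max(0, 0.085) = 0.085
¬C → (¬A ⊗ (B ⊗ (C → B))) = min(1, 1 − 0.886 + 0.085) = min(1, 0.199) = 0.199
¬(¬C → (¬A ⊗ (B ⊗ (C → B)))) = 1 − 0.199 = 0.801

0.801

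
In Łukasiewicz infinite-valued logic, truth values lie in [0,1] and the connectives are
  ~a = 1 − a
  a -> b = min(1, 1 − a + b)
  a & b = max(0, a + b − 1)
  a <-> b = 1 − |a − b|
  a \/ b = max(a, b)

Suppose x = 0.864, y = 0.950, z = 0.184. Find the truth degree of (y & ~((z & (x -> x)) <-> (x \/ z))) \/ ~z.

0.816

x -> x = min(1, 1 − 0.864 + 0.864) = min(1, 1.000) = 1.000
z & (x -> x) = max(0, 0.184 + 1.000 − 1) = max(0, 0.184) = 0.184
x \/ z = max(0.864, 0.184) = 0.864
(z & (x -> x)) <-> (x \/ z) = 1 − |0.184 − 0.864| = 1 − 0.680 = 0.320
~((z & (x -> x)) <-> (x \/ z)) = 1 − 0.320 = 0.680
y & ~((z & (x -> x)) <-> (x \/ z)) = max(0, 0.950 + 0.680 − 1) = max(0, 0.630) = 0.630
~z = 1 − 0.184 = 0.816
(y & ~((z & (x -> x)) <-> (x \/ z))) \/ ~z = max(0.630, 0.816) = 0.816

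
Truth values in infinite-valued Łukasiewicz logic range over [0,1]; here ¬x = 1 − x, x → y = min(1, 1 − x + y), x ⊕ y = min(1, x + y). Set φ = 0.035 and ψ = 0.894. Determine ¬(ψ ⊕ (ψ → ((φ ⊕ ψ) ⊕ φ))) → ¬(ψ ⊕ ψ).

1.000

φ ⊕ ψ = min(1, 0.035 + 0.894) = min(1, 0.929) = 0.929
(φ ⊕ ψ) ⊕ φ = min(1, 0.929 + 0.035) = min(1, 0.964) = 0.964
ψ → ((φ ⊕ ψ) ⊕ φ) = min(1, 1 − 0.894 + 0.964) = min(1, 1.070) = 1.000
ψ ⊕ (ψ → ((φ ⊕ ψ) ⊕ φ)) = min(1, 0.894 + 1.000) = min(1, 1.894) = 1.000
¬(ψ ⊕ (ψ → ((φ ⊕ ψ) ⊕ φ))) = 1 − 1.000 = 0.000
ψ ⊕ ψ = min(1, 0.894 + 0.894) = min(1, 1.788) = 1.000
¬(ψ ⊕ ψ) = 1 − 1.000 = 0.000
¬(ψ ⊕ (ψ → ((φ ⊕ ψ) ⊕ φ))) → ¬(ψ ⊕ ψ) = min(1, 1 − 0.000 + 0.000) = min(1, 1.000) = 1.000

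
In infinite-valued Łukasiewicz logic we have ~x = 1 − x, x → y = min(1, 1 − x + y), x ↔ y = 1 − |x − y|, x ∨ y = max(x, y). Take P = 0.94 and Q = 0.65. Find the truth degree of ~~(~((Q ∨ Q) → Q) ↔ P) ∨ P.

0.94

Q ∨ Q = max(0.65, 0.65) = 0.65
(Q ∨ Q) → Q = min(1, 1 − 0.65 + 0.65) = min(1, 1.00) = 1.00
~((Q ∨ Q) → Q) = 1 − 1.00 = 0.00
~((Q ∨ Q) → Q) ↔ P = 1 − |0.00 − 0.94| = 1 − 0.94 = 0.06
~(~((Q ∨ Q) → Q) ↔ P) = 1 − 0.06 = 0.94
~~(~((Q ∨ Q) → Q) ↔ P) = 1 − 0.94 = 0.06
~~(~((Q ∨ Q) → Q) ↔ P) ∨ P = max(0.06, 0.94) = 0.94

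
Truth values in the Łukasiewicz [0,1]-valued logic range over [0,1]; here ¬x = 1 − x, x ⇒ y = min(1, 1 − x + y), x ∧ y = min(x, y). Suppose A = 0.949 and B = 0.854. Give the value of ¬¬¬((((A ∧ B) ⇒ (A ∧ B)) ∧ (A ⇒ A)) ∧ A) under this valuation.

0.051

A ∧ B = min(0.949, 0.854) = 0.854
(A ∧ B) ⇒ (A ∧ B) = min(1, 1 − 0.854 + 0.854) = min(1, 1.000) = 1.000
A ⇒ A = min(1, 1 − 0.949 + 0.949) = min(1, 1.000) = 1.000
((A ∧ B) ⇒ (A ∧ B)) ∧ (A ⇒ A) = min(1.000, 1.000) = 1.000
(((A ∧ B) ⇒ (A ∧ B)) ∧ (A ⇒ A)) ∧ A = min(1.000, 0.949) = 0.949
¬((((A ∧ B) ⇒ (A ∧ B)) ∧ (A ⇒ A)) ∧ A) = 1 − 0.949 = 0.051
¬¬((((A ∧ B) ⇒ (A ∧ B)) ∧ (A ⇒ A)) ∧ A) = 1 − 0.051 = 0.949
¬¬¬((((A ∧ B) ⇒ (A ∧ B)) ∧ (A ⇒ A)) ∧ A) = 1 − 0.949 = 0.051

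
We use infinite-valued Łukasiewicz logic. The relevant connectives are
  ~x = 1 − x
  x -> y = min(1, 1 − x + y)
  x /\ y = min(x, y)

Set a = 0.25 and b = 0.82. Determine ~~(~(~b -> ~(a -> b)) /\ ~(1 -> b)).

~b = 1 − 0.82 = 0.18
a -> b = min(1, 1 − 0.25 + 0.82) = min(1, 1.57) = 1.00
~(a -> b) = 1 − 1.00 = 0.00
~b -> ~(a -> b) = min(1, 1 − 0.18 + 0.00) = min(1, 0.82) = 0.82
~(~b -> ~(a -> b)) = 1 − 0.82 = 0.18
1 -> b = min(1, 1 − 1.00 + 0.82) = min(1, 0.82) = 0.82
~(1 -> b) = 1 − 0.82 = 0.18
~(~b -> ~(a -> b)) /\ ~(1 -> b) = min(0.18, 0.18) = 0.18
~(~(~b -> ~(a -> b)) /\ ~(1 -> b)) = 1 − 0.18 = 0.82
~~(~(~b -> ~(a -> b)) /\ ~(1 -> b)) = 1 − 0.82 = 0.18

0.18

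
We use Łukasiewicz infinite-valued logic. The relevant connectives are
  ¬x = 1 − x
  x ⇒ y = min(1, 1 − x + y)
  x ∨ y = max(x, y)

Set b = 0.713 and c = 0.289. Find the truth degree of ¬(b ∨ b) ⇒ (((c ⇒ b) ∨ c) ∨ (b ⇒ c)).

b ∨ b = max(0.713, 0.713) = 0.713
¬(b ∨ b) = 1 − 0.713 = 0.287
c ⇒ b = min(1, 1 − 0.289 + 0.713) = min(1, 1.424) = 1.000
(c ⇒ b) ∨ c = max(1.000, 0.289) = 1.000
b ⇒ c = min(1, 1 − 0.713 + 0.289) = min(1, 0.576) = 0.576
((c ⇒ b) ∨ c) ∨ (b ⇒ c) = max(1.000, 0.576) = 1.000
¬(b ∨ b) ⇒ (((c ⇒ b) ∨ c) ∨ (b ⇒ c)) = min(1, 1 − 0.287 + 1.000) = min(1, 1.713) = 1.000

1.000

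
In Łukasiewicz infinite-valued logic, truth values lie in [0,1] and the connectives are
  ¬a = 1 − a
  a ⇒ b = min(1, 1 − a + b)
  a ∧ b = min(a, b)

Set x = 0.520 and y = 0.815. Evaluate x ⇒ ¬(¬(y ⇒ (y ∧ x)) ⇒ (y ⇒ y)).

y ∧ x = min(0.815, 0.520) = 0.520
y ⇒ (y ∧ x) = min(1, 1 − 0.815 + 0.520) = min(1, 0.705) = 0.705
¬(y ⇒ (y ∧ x)) = 1 − 0.705 = 0.295
y ⇒ y = min(1, 1 − 0.815 + 0.815) = min(1, 1.000) = 1.000
¬(y ⇒ (y ∧ x)) ⇒ (y ⇒ y) = min(1, 1 − 0.295 + 1.000) = min(1, 1.705) = 1.000
¬(¬(y ⇒ (y ∧ x)) ⇒ (y ⇒ y)) = 1 − 1.000 = 0.000
x ⇒ ¬(¬(y ⇒ (y ∧ x)) ⇒ (y ⇒ y)) = min(1, 1 − 0.520 + 0.000) = min(1, 0.480) = 0.480

0.480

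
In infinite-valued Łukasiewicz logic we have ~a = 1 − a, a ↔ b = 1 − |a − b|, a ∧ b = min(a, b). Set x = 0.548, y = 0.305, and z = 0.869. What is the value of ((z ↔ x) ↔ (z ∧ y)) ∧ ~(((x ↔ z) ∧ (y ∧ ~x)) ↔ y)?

z ↔ x = 1 − |0.869 − 0.548| = 1 − 0.321 = 0.679
z ∧ y = min(0.869, 0.305) = 0.305
(z ↔ x) ↔ (z ∧ y) = 1 − |0.679 − 0.305| = 1 − 0.374 = 0.626
x ↔ z = 1 − |0.548 − 0.869| = 1 − 0.321 = 0.679
~x = 1 − 0.548 = 0.452
y ∧ ~x = min(0.305, 0.452) = 0.305
(x ↔ z) ∧ (y ∧ ~x) = min(0.679, 0.305) = 0.305
((x ↔ z) ∧ (y ∧ ~x)) ↔ y = 1 − |0.305 − 0.305| = 1 − 0.000 = 1.000
~(((x ↔ z) ∧ (y ∧ ~x)) ↔ y) = 1 − 1.000 = 0.000
((z ↔ x) ↔ (z ∧ y)) ∧ ~(((x ↔ z) ∧ (y ∧ ~x)) ↔ y) = min(0.626, 0.000) = 0.000

0.000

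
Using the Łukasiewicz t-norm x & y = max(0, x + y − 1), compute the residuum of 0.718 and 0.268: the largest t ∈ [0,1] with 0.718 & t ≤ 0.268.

0.550

The residuum of the Łukasiewicz t-norm gives the supremum: min(1, 1 − 0.718 + 0.268).
1 − 0.718 + 0.268 = 0.550, so t = min(1, 0.550) = 0.550.
Check: 0.718 & 0.550 = max(0, 0.268) = 0.268 ≤ 0.268.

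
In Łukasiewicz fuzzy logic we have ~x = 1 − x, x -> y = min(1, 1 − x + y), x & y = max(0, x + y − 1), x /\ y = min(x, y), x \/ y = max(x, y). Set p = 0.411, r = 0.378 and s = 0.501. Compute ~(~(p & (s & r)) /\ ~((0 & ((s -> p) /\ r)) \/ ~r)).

0.622

s & r = max(0, 0.501 + 0.378 − 1) = max(0, -0.121) = 0.000
p & (s & r) = max(0, 0.411 + 0.000 − 1) = max(0, -0.589) = 0.000
~(p & (s & r)) = 1 − 0.000 = 1.000
s -> p = min(1, 1 − 0.501 + 0.411) = min(1, 0.910) = 0.910
(s -> p) /\ r = min(0.910, 0.378) = 0.378
0 & ((s -> p) /\ r) = max(0, 0.000 + 0.378 − 1) = max(0, -0.622) = 0.000
~r = 1 − 0.378 = 0.622
(0 & ((s -> p) /\ r)) \/ ~r = max(0.000, 0.622) = 0.622
~((0 & ((s -> p) /\ r)) \/ ~r) = 1 − 0.622 = 0.378
~(p & (s & r)) /\ ~((0 & ((s -> p) /\ r)) \/ ~r) = min(1.000, 0.378) = 0.378
~(~(p & (s & r)) /\ ~((0 & ((s -> p) /\ r)) \/ ~r)) = 1 − 0.378 = 0.622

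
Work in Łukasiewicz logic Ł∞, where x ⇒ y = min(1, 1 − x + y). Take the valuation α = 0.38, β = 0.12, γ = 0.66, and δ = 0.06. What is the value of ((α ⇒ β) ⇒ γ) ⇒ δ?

α ⇒ β = min(1, 1 − 0.38 + 0.12) = min(1, 0.74) = 0.74
(α ⇒ β) ⇒ γ = min(1, 1 − 0.74 + 0.66) = min(1, 0.92) = 0.92
((α ⇒ β) ⇒ γ) ⇒ δ = min(1, 1 − 0.92 + 0.06) = min(1, 0.14) = 0.14

0.14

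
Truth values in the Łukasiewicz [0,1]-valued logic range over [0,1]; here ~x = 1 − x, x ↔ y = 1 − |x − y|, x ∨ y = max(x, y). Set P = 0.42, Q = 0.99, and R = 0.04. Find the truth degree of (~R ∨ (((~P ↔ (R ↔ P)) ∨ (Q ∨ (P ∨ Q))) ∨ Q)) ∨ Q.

~R = 1 − 0.04 = 0.96
~P = 1 − 0.42 = 0.58
R ↔ P = 1 − |0.04 − 0.42| = 1 − 0.38 = 0.62
~P ↔ (R ↔ P) = 1 − |0.58 − 0.62| = 1 − 0.04 = 0.96
P ∨ Q = max(0.42, 0.99) = 0.99
Q ∨ (P ∨ Q) = max(0.99, 0.99) = 0.99
(~P ↔ (R ↔ P)) ∨ (Q ∨ (P ∨ Q)) = max(0.96, 0.99) = 0.99
((~P ↔ (R ↔ P)) ∨ (Q ∨ (P ∨ Q))) ∨ Q = max(0.99, 0.99) = 0.99
~R ∨ (((~P ↔ (R ↔ P)) ∨ (Q ∨ (P ∨ Q))) ∨ Q) = max(0.96, 0.99) = 0.99
(~R ∨ (((~P ↔ (R ↔ P)) ∨ (Q ∨ (P ∨ Q))) ∨ Q)) ∨ Q = max(0.99, 0.99) = 0.99

0.99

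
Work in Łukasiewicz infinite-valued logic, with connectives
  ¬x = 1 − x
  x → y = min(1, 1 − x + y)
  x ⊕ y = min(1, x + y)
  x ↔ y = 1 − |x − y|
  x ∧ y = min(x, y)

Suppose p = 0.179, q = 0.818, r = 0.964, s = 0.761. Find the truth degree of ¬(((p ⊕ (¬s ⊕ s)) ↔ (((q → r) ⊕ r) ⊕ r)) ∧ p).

0.821

¬s = 1 − 0.761 = 0.239
¬s ⊕ s = min(1, 0.239 + 0.761) = min(1, 1.000) = 1.000
p ⊕ (¬s ⊕ s) = min(1, 0.179 + 1.000) = min(1, 1.179) = 1.000
q → r = min(1, 1 − 0.818 + 0.964) = min(1, 1.146) = 1.000
(q → r) ⊕ r = min(1, 1.000 + 0.964) = min(1, 1.964) = 1.000
((q → r) ⊕ r) ⊕ r = min(1, 1.000 + 0.964) = min(1, 1.964) = 1.000
(p ⊕ (¬s ⊕ s)) ↔ (((q → r) ⊕ r) ⊕ r) = 1 − |1.000 − 1.000| = 1 − 0.000 = 1.000
((p ⊕ (¬s ⊕ s)) ↔ (((q → r) ⊕ r) ⊕ r)) ∧ p = min(1.000, 0.179) = 0.179
¬(((p ⊕ (¬s ⊕ s)) ↔ (((q → r) ⊕ r) ⊕ r)) ∧ p) = 1 − 0.179 = 0.821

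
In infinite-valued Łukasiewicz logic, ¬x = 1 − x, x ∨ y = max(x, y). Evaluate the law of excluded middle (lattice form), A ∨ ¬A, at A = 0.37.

¬A = 1 − 0.37 = 0.63
A ∨ ¬A = max(0.37, 0.63) = 0.63
(The value 0.63 < 1 shows this instance is not satisfied; not a Ł∞-tautology — its value is max(a, 1−a).)

0.63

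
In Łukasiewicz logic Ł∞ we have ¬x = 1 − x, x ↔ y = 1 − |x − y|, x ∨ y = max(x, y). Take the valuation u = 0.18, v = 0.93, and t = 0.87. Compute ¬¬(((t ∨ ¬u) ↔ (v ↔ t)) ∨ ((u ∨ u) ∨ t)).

0.93

¬u = 1 − 0.18 = 0.82
t ∨ ¬u = max(0.87, 0.82) = 0.87
v ↔ t = 1 − |0.93 − 0.87| = 1 − 0.06 = 0.94
(t ∨ ¬u) ↔ (v ↔ t) = 1 − |0.87 − 0.94| = 1 − 0.07 = 0.93
u ∨ u = max(0.18, 0.18) = 0.18
(u ∨ u) ∨ t = max(0.18, 0.87) = 0.87
((t ∨ ¬u) ↔ (v ↔ t)) ∨ ((u ∨ u) ∨ t) = max(0.93, 0.87) = 0.93
¬(((t ∨ ¬u) ↔ (v ↔ t)) ∨ ((u ∨ u) ∨ t)) = 1 − 0.93 = 0.07
¬¬(((t ∨ ¬u) ↔ (v ↔ t)) ∨ ((u ∨ u) ∨ t)) = 1 − 0.07 = 0.93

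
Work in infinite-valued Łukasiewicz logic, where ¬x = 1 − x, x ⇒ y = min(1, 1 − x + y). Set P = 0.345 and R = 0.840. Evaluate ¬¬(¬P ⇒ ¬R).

0.505

¬P = 1 − 0.345 = 0.655
¬R = 1 − 0.840 = 0.160
¬P ⇒ ¬R = min(1, 1 − 0.655 + 0.160) = min(1, 0.505) = 0.505
¬(¬P ⇒ ¬R) = 1 − 0.505 = 0.495
¬¬(¬P ⇒ ¬R) = 1 − 0.495 = 0.505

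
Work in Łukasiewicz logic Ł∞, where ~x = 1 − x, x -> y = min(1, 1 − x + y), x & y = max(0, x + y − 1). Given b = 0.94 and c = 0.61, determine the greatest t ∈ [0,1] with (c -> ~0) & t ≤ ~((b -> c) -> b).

0.00

~0 = 1 − 0.00 = 1.00
c -> ~0 = min(1, 1 − 0.61 + 1.00) = min(1, 1.39) = 1.00
So the left factor is c -> ~0 = 1.00.
b -> c = min(1, 1 − 0.94 + 0.61) = min(1, 0.67) = 0.67
(b -> c) -> b = min(1, 1 − 0.67 + 0.94) = min(1, 1.27) = 1.00
~((b -> c) -> b) = 1 − 1.00 = 0.00
So the right-hand bound is ~((b -> c) -> b) = 0.00.
The residuum of the Łukasiewicz t-norm gives the supremum: min(1, 1 − 1.00 + 0.00).
1 − 1.00 + 0.00 = 0.00, so t = min(1, 0.00) = 0.00.
Check: 1.00 & 0.00 = max(0, 0.00) = 0.00 ≤ 0.00.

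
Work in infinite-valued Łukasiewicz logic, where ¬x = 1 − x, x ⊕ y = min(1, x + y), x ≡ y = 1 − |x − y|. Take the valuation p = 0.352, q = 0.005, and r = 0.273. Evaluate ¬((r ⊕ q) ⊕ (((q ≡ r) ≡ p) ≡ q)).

r ⊕ q = min(1, 0.273 + 0.005) = min(1, 0.278) = 0.278
q ≡ r = 1 − |0.005 − 0.273| = 1 − 0.268 = 0.732
(q ≡ r) ≡ p = 1 − |0.732 − 0.352| = 1 − 0.380 = 0.620
((q ≡ r) ≡ p) ≡ q = 1 − |0.620 − 0.005| = 1 − 0.615 = 0.385
(r ⊕ q) ⊕ (((q ≡ r) ≡ p) ≡ q) = min(1, 0.278 + 0.385) = min(1, 0.663) = 0.663
¬((r ⊕ q) ⊕ (((q ≡ r) ≡ p) ≡ q)) = 1 − 0.663 = 0.337

0.337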